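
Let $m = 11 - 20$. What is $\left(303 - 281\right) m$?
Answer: $-198$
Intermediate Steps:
$m = -9$ ($m = 11 - 20 = -9$)
$\left(303 - 281\right) m = \left(303 - 281\right) \left(-9\right) = 22 \left(-9\right) = -198$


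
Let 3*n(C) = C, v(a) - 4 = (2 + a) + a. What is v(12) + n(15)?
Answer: 35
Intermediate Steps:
v(a) = 6 + 2*a (v(a) = 4 + ((2 + a) + a) = 4 + (2 + 2*a) = 6 + 2*a)
n(C) = C/3
v(12) + n(15) = (6 + 2*12) + (1/3)*15 = (6 + 24) + 5 = 30 + 5 = 35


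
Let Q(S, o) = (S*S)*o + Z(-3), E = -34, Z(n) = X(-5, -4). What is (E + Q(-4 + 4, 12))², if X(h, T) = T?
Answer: 1444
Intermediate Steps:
Z(n) = -4
Q(S, o) = -4 + o*S² (Q(S, o) = (S*S)*o - 4 = S²*o - 4 = o*S² - 4 = -4 + o*S²)
(E + Q(-4 + 4, 12))² = (-34 + (-4 + 12*(-4 + 4)²))² = (-34 + (-4 + 12*0²))² = (-34 + (-4 + 12*0))² = (-34 + (-4 + 0))² = (-34 - 4)² = (-38)² = 1444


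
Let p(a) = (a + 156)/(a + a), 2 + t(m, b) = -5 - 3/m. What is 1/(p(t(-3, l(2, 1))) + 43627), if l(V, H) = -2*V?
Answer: 2/87229 ≈ 2.2928e-5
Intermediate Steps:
t(m, b) = -7 - 3/m (t(m, b) = -2 + (-5 - 3/m) = -7 - 3/m)
p(a) = (156 + a)/(2*a) (p(a) = (156 + a)/((2*a)) = (156 + a)*(1/(2*a)) = (156 + a)/(2*a))
1/(p(t(-3, l(2, 1))) + 43627) = 1/((156 + (-7 - 3/(-3)))/(2*(-7 - 3/(-3))) + 43627) = 1/((156 + (-7 - 3*(-⅓)))/(2*(-7 - 3*(-⅓))) + 43627) = 1/((156 + (-7 + 1))/(2*(-7 + 1)) + 43627) = 1/((½)*(156 - 6)/(-6) + 43627) = 1/((½)*(-⅙)*150 + 43627) = 1/(-25/2 + 43627) = 1/(87229/2) = 2/87229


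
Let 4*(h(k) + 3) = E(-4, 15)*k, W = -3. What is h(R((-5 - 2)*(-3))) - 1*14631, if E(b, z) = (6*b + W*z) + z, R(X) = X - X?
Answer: -14634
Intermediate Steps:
R(X) = 0
E(b, z) = -2*z + 6*b (E(b, z) = (6*b - 3*z) + z = (-3*z + 6*b) + z = -2*z + 6*b)
h(k) = -3 - 27*k/2 (h(k) = -3 + ((-2*15 + 6*(-4))*k)/4 = -3 + ((-30 - 24)*k)/4 = -3 + (-54*k)/4 = -3 - 27*k/2)
h(R((-5 - 2)*(-3))) - 1*14631 = (-3 - 27/2*0) - 1*14631 = (-3 + 0) - 14631 = -3 - 14631 = -14634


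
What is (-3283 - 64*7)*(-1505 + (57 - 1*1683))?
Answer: 11681761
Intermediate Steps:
(-3283 - 64*7)*(-1505 + (57 - 1*1683)) = (-3283 - 448)*(-1505 + (57 - 1683)) = -3731*(-1505 - 1626) = -3731*(-3131) = 11681761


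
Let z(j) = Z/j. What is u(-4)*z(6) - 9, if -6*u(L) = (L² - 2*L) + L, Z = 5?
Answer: -106/9 ≈ -11.778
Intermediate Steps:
z(j) = 5/j
u(L) = -L²/6 + L/6 (u(L) = -((L² - 2*L) + L)/6 = -(L² - L)/6 = -L²/6 + L/6)
u(-4)*z(6) - 9 = ((⅙)*(-4)*(1 - 1*(-4)))*(5/6) - 9 = ((⅙)*(-4)*(1 + 4))*(5*(⅙)) - 9 = ((⅙)*(-4)*5)*(⅚) - 9 = -10/3*⅚ - 9 = -25/9 - 9 = -106/9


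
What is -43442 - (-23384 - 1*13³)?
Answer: -17861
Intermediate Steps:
-43442 - (-23384 - 1*13³) = -43442 - (-23384 - 1*2197) = -43442 - (-23384 - 2197) = -43442 - 1*(-25581) = -43442 + 25581 = -17861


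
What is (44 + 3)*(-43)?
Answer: -2021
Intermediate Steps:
(44 + 3)*(-43) = 47*(-43) = -2021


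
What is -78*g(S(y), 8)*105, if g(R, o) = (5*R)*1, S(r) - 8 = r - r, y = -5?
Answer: -327600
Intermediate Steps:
S(r) = 8 (S(r) = 8 + (r - r) = 8 + 0 = 8)
g(R, o) = 5*R
-78*g(S(y), 8)*105 = -390*8*105 = -78*40*105 = -3120*105 = -327600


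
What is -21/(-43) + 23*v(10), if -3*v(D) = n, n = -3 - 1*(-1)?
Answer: 2041/129 ≈ 15.822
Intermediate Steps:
n = -2 (n = -3 + 1 = -2)
v(D) = ⅔ (v(D) = -⅓*(-2) = ⅔)
-21/(-43) + 23*v(10) = -21/(-43) + 23*(⅔) = -21*(-1/43) + 46/3 = 21/43 + 46/3 = 2041/129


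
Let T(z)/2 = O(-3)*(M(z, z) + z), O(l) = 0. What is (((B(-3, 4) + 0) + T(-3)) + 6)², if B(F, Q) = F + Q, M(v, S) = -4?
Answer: 49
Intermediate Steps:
T(z) = 0 (T(z) = 2*(0*(-4 + z)) = 2*0 = 0)
(((B(-3, 4) + 0) + T(-3)) + 6)² = ((((-3 + 4) + 0) + 0) + 6)² = (((1 + 0) + 0) + 6)² = ((1 + 0) + 6)² = (1 + 6)² = 7² = 49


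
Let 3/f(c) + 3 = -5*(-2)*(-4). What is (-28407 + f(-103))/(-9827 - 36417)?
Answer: 305376/497123 ≈ 0.61429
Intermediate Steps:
f(c) = -3/43 (f(c) = 3/(-3 - 5*(-2)*(-4)) = 3/(-3 + 10*(-4)) = 3/(-3 - 40) = 3/(-43) = 3*(-1/43) = -3/43)
(-28407 + f(-103))/(-9827 - 36417) = (-28407 - 3/43)/(-9827 - 36417) = -1221504/43/(-46244) = -1221504/43*(-1/46244) = 305376/497123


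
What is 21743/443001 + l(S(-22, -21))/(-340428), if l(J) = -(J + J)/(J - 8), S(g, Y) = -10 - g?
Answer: 1234097335/25134990738 ≈ 0.049099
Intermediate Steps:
l(J) = -2*J/(-8 + J)
21743/443001 + l(S(-22, -21))/(-340428) = 21743/443001 - 2*(-10 - 1*(-22))/(-8 + (-10 - 1*(-22)))/(-340428) = 21743*(1/443001) - 2*(-10 + 22)/(-8 + (-10 + 22))*(-1/340428) = 21743/443001 - 2*12/(-8 + 12)*(-1/340428) = 21743/443001 - 2*12/4*(-1/340428) = 21743/443001 - 2*12*¼*(-1/340428) = 21743/443001 - 6*(-1/340428) = 21743/443001 + 1/56738 = 1234097335/25134990738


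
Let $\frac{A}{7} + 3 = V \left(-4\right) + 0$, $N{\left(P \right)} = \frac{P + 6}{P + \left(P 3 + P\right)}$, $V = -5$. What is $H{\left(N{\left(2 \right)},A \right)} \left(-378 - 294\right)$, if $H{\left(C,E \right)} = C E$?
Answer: $- \frac{319872}{5} \approx -63974.0$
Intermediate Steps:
$N{\left(P \right)} = \frac{6 + P}{5 P}$ ($N{\left(P \right)} = \frac{6 + P}{P + \left(3 P + P\right)} = \frac{6 + P}{P + 4 P} = \frac{6 + P}{5 P}$)
$A = 119$ ($A = -21 + 7 \left(\left(-5\right) \left(-4\right) + 0\right) = -21 + 7 \left(20 + 0\right) = -21 + 7 \cdot 20 = -21 + 140 = 119$)
$H{\left(N{\left(2 \right)},A \right)} \left(-378 - 294\right) = \frac{6 + 2}{5 \cdot 2} \cdot 119 \left(-378 - 294\right) = \frac{1}{5} \cdot \frac{1}{2} \cdot 8 \cdot 119 \left(-672\right) = \frac{4}{5} \cdot 119 \left(-672\right) = \frac{476}{5} \left(-672\right) = - \frac{319872}{5}$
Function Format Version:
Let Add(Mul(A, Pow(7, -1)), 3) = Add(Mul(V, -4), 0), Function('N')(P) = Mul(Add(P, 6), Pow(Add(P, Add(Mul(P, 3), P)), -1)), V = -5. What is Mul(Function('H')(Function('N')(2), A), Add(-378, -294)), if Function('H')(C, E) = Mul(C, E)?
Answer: Rational(-319872, 5) ≈ -63974.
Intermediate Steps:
Function('N')(P) = Mul(Rational(1, 5), Pow(P, -1), Add(6, P)) (Function('N')(P) = Mul(Add(6, P), Pow(Add(P, Add(Mul(3, P), P)), -1)) = Mul(Add(6, P), Pow(Add(P, Mul(4, P)), -1)) = Mul(Add(6, P), Pow(Mul(5, P), -1)) = Mul(Add(6, P), Mul(Rational(1, 5), Pow(P, -1))) = Mul(Rational(1, 5), Pow(P, -1), Add(6, P)))
A = 119 (A = Add(-21, Mul(7, Add(Mul(-5, -4), 0))) = Add(-21, Mul(7, Add(20, 0))) = Add(-21, Mul(7, 20)) = Add(-21, 140) = 119)
Mul(Function('H')(Function('N')(2), A), Add(-378, -294)) = Mul(Mul(Mul(Rational(1, 5), Pow(2, -1), Add(6, 2)), 119), Add(-378, -294)) = Mul(Mul(Mul(Rational(1, 5), Rational(1, 2), 8), 119), -672) = Mul(Mul(Rational(4, 5), 119), -672) = Mul(Rational(476, 5), -672) = Rational(-319872, 5)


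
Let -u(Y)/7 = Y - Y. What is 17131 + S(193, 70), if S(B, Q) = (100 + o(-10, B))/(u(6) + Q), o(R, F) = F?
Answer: 1199463/70 ≈ 17135.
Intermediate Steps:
u(Y) = 0 (u(Y) = -7*(Y - Y) = -7*0 = 0)
S(B, Q) = (100 + B)/Q (S(B, Q) = (100 + B)/(0 + Q) = (100 + B)/Q)
17131 + S(193, 70) = 17131 + (100 + 193)/70 = 17131 + (1/70)*293 = 17131 + 293/70 = 1199463/70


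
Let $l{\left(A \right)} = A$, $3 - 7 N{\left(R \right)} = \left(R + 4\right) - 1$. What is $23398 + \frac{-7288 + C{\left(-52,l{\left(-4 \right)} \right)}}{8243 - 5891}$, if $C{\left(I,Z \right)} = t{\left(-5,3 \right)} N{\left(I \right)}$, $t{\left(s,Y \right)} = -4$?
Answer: $\frac{48146681}{2058} \approx 23395.0$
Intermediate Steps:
$N{\left(R \right)} = - \frac{R}{7}$ ($N{\left(R \right)} = \frac{3}{7} - \frac{\left(R + 4\right) - 1}{7} = \frac{3}{7} - \frac{\left(4 + R\right) - 1}{7} = \frac{3}{7} - \frac{3 + R}{7} = \frac{3}{7} - \left(\frac{3}{7} + \frac{R}{7}\right) = - \frac{R}{7}$)
$C{\left(I,Z \right)} = \frac{4 I}{7}$ ($C{\left(I,Z \right)} = - 4 \left(- \frac{I}{7}\right) = \frac{4 I}{7}$)
$23398 + \frac{-7288 + C{\left(-52,l{\left(-4 \right)} \right)}}{8243 - 5891} = 23398 + \frac{-7288 + \frac{4}{7} \left(-52\right)}{8243 - 5891} = 23398 + \frac{-7288 - \frac{208}{7}}{2352} = 23398 - \frac{6403}{2058} = \frac{48146681}{2058}$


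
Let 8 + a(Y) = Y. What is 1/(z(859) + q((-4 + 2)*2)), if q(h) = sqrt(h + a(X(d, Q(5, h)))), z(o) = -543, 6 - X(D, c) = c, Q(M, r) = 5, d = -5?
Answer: -543/294860 - I*sqrt(11)/294860 ≈ -0.0018416 - 1.1248e-5*I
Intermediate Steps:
X(D, c) = 6 - c
a(Y) = -8 + Y
q(h) = sqrt(-7 + h) (q(h) = sqrt(h + (-8 + (6 - 1*5))) = sqrt(h + (-8 + (6 - 5))) = sqrt(h + (-8 + 1)) = sqrt(h - 7) = sqrt(-7 + h))
1/(z(859) + q((-4 + 2)*2)) = 1/(-543 + sqrt(-7 + (-4 + 2)*2)) = 1/(-543 + sqrt(-7 - 2*2)) = 1/(-543 + sqrt(-7 - 4)) = 1/(-543 + sqrt(-11)) = 1/(-543 + I*sqrt(11))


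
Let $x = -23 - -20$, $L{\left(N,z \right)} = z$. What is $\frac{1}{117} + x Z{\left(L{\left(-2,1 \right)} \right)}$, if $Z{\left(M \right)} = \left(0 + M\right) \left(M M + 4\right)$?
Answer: $- \frac{1754}{117} \approx -14.991$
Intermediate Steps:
$x = -3$ ($x = -23 + 20 = -3$)
$Z{\left(M \right)} = M \left(4 + M^{2}\right)$ ($Z{\left(M \right)} = M \left(M^{2} + 4\right) = M \left(4 + M^{2}\right)$)
$\frac{1}{117} + x Z{\left(L{\left(-2,1 \right)} \right)} = \frac{1}{117} - 3 \cdot 1 \left(4 + 1^{2}\right) = \frac{1}{117} - 3 \cdot 1 \left(4 + 1\right) = \frac{1}{117} - 3 \cdot 1 \cdot 5 = \frac{1}{117} - 15 = - \frac{1754}{117}$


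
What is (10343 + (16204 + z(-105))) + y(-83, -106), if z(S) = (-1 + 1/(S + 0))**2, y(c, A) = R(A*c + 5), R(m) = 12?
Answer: 292824211/11025 ≈ 26560.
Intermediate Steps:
y(c, A) = 12
z(S) = (-1 + 1/S)**2
(10343 + (16204 + z(-105))) + y(-83, -106) = (10343 + (16204 + (-1 - 105)**2/(-105)**2)) + 12 = (10343 + (16204 + (1/11025)*(-106)**2)) + 12 = (10343 + (16204 + (1/11025)*11236)) + 12 = (10343 + (16204 + 11236/11025)) + 12 = (10343 + 178660336/11025) + 12 = 292691911/11025 + 12 = 292824211/11025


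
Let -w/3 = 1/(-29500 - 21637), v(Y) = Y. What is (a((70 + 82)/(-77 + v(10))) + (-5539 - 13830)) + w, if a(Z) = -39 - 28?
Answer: -993898729/51137 ≈ -19436.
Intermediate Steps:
w = 3/51137 (w = -3/(-29500 - 21637) = -3/(-51137) = -3*(-1/51137) = 3/51137 ≈ 5.8666e-5)
a(Z) = -67
(a((70 + 82)/(-77 + v(10))) + (-5539 - 13830)) + w = (-67 + (-5539 - 13830)) + 3/51137 = (-67 - 19369) + 3/51137 = -19436 + 3/51137 = -993898729/51137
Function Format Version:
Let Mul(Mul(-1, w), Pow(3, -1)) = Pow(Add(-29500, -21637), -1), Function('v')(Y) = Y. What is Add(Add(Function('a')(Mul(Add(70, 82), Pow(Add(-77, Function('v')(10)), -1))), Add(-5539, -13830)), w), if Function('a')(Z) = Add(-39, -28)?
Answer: Rational(-993898729, 51137) ≈ -19436.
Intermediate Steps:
w = Rational(3, 51137) (w = Mul(-3, Pow(Add(-29500, -21637), -1)) = Mul(-3, Pow(-51137, -1)) = Mul(-3, Rational(-1, 51137)) = Rational(3, 51137) ≈ 5.8666e-5)
Function('a')(Z) = -67
Add(Add(Function('a')(Mul(Add(70, 82), Pow(Add(-77, Function('v')(10)), -1))), Add(-5539, -13830)), w) = Add(Add(-67, Add(-5539, -13830)), Rational(3, 51137)) = Add(Add(-67, -19369), Rational(3, 51137)) = Add(-19436, Rational(3, 51137)) = Rational(-993898729, 51137)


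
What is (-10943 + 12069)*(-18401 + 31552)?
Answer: 14808026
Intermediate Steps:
(-10943 + 12069)*(-18401 + 31552) = 1126*13151 = 14808026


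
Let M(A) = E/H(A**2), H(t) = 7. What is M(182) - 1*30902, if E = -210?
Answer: -30932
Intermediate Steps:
M(A) = -30 (M(A) = -210/7 = -210*1/7 = -30)
M(182) - 1*30902 = -30 - 1*30902 = -30 - 30902 = -30932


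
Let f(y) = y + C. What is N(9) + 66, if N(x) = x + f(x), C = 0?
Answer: 84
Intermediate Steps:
f(y) = y (f(y) = y + 0 = y)
N(x) = 2*x (N(x) = x + x = 2*x)
N(9) + 66 = 2*9 + 66 = 18 + 66 = 84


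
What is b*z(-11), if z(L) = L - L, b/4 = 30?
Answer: 0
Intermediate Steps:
b = 120 (b = 4*30 = 120)
z(L) = 0
b*z(-11) = 120*0 = 0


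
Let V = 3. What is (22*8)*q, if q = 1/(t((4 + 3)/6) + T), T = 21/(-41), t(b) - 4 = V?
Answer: 3608/133 ≈ 27.128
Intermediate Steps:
t(b) = 7 (t(b) = 4 + 3 = 7)
T = -21/41 (T = 21*(-1/41) = -21/41 ≈ -0.51220)
q = 41/266 (q = 1/(7 - 21/41) = 1/(266/41) = 41/266 ≈ 0.15414)
(22*8)*q = (22*8)*(41/266) = 176*(41/266) = 3608/133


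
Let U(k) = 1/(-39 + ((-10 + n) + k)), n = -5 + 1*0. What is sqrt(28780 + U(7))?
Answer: 11*sqrt(525413)/47 ≈ 169.65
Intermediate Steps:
n = -5 (n = -5 + 0 = -5)
U(k) = 1/(-54 + k) (U(k) = 1/(-39 + ((-10 - 5) + k)) = 1/(-39 + (-15 + k)) = 1/(-54 + k))
sqrt(28780 + U(7)) = sqrt(28780 + 1/(-54 + 7)) = sqrt(28780 + 1/(-47)) = sqrt(28780 - 1/47) = sqrt(1352659/47) = 11*sqrt(525413)/47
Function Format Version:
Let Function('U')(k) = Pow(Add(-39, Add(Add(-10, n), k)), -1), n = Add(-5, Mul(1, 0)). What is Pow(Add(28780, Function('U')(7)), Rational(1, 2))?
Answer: Mul(Rational(11, 47), Pow(525413, Rational(1, 2))) ≈ 169.65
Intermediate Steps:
n = -5 (n = Add(-5, 0) = -5)
Function('U')(k) = Pow(Add(-54, k), -1) (Function('U')(k) = Pow(Add(-39, Add(Add(-10, -5), k)), -1) = Pow(Add(-39, Add(-15, k)), -1) = Pow(Add(-54, k), -1))
Pow(Add(28780, Function('U')(7)), Rational(1, 2)) = Pow(Add(28780, Pow(Add(-54, 7), -1)), Rational(1, 2)) = Pow(Add(28780, Pow(-47, -1)), Rational(1, 2)) = Pow(Add(28780, Rational(-1, 47)), Rational(1, 2)) = Pow(Rational(1352659, 47), Rational(1, 2)) = Mul(Rational(11, 47), Pow(525413, Rational(1, 2)))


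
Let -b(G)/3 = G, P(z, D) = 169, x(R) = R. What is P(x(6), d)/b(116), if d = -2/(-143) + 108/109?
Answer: -169/348 ≈ -0.48563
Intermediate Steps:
d = 15662/15587 (d = -2*(-1/143) + 108*(1/109) = 2/143 + 108/109 = 15662/15587 ≈ 1.0048)
b(G) = -3*G
P(x(6), d)/b(116) = 169/((-3*116)) = 169/(-348) = 169*(-1/348) = -169/348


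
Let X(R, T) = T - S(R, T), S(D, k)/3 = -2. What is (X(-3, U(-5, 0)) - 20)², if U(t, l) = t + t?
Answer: 576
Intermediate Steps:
U(t, l) = 2*t
S(D, k) = -6 (S(D, k) = 3*(-2) = -6)
X(R, T) = 6 + T (X(R, T) = T - 1*(-6) = T + 6 = 6 + T)
(X(-3, U(-5, 0)) - 20)² = ((6 + 2*(-5)) - 20)² = ((6 - 10) - 20)² = (-4 - 20)² = (-24)² = 576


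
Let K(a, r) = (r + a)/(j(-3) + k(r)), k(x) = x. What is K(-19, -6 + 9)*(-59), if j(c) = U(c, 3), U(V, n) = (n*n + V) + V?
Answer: 472/3 ≈ 157.33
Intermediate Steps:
U(V, n) = n² + 2*V (U(V, n) = (n² + V) + V = (V + n²) + V = n² + 2*V)
j(c) = 9 + 2*c (j(c) = 3² + 2*c = 9 + 2*c)
K(a, r) = (a + r)/(3 + r) (K(a, r) = (r + a)/((9 + 2*(-3)) + r) = (a + r)/((9 - 6) + r) = (a + r)/(3 + r))
K(-19, -6 + 9)*(-59) = ((-19 + (-6 + 9))/(3 + (-6 + 9)))*(-59) = ((-19 + 3)/(3 + 3))*(-59) = (-16/6)*(-59) = ((⅙)*(-16))*(-59) = -8/3*(-59) = 472/3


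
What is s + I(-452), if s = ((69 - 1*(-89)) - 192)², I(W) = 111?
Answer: 1267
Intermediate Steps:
s = 1156 (s = ((69 + 89) - 192)² = (158 - 192)² = (-34)² = 1156)
s + I(-452) = 1156 + 111 = 1267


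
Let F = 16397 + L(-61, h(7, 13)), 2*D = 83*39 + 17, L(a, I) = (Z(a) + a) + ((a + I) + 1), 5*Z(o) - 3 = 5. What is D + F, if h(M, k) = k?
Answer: 89588/5 ≈ 17918.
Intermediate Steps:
Z(o) = 8/5 (Z(o) = 3/5 + (1/5)*5 = 3/5 + 1 = 8/5)
L(a, I) = 13/5 + I + 2*a (L(a, I) = (8/5 + a) + ((a + I) + 1) = (8/5 + a) + ((I + a) + 1) = (8/5 + a) + (1 + I + a) = 13/5 + I + 2*a)
D = 1627 (D = (83*39 + 17)/2 = (3237 + 17)/2 = (1/2)*3254 = 1627)
F = 81453/5 (F = 16397 + (13/5 + 13 + 2*(-61)) = 16397 + (13/5 + 13 - 122) = 16397 - 532/5 = 81453/5 ≈ 16291.)
D + F = 1627 + 81453/5 = 89588/5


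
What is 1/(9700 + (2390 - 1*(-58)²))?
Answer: 1/8726 ≈ 0.00011460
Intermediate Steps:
1/(9700 + (2390 - 1*(-58)²)) = 1/(9700 + (2390 - 1*3364)) = 1/(9700 + (2390 - 3364)) = 1/(9700 - 974) = 1/8726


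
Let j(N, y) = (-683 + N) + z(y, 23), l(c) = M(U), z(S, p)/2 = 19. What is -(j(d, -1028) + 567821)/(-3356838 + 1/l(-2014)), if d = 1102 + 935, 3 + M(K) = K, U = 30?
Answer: 15368751/90634625 ≈ 0.16957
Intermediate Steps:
M(K) = -3 + K
z(S, p) = 38 (z(S, p) = 2*19 = 38)
l(c) = 27 (l(c) = -3 + 30 = 27)
d = 2037
j(N, y) = -645 + N (j(N, y) = (-683 + N) + 38 = -645 + N)
-(j(d, -1028) + 567821)/(-3356838 + 1/l(-2014)) = -((-645 + 2037) + 567821)/(-3356838 + 1/27) = -(1392 + 567821)/(-3356838 + 1/27) = -569213/(-90634625/27) = -569213*(-27)/90634625 = -1*(-15368751/90634625) = 15368751/90634625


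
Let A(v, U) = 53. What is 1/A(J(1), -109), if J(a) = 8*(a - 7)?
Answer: 1/53 ≈ 0.018868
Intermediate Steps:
J(a) = -56 + 8*a (J(a) = 8*(-7 + a) = -56 + 8*a)
1/A(J(1), -109) = 1/53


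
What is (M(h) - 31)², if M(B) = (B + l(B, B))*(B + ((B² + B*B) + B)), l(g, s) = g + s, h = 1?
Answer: 361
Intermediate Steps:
M(B) = 3*B*(2*B + 2*B²) (M(B) = (B + (B + B))*(B + ((B² + B*B) + B)) = (B + 2*B)*(B + ((B² + B²) + B)) = (3*B)*(B + (2*B² + B)) = (3*B)*(B + (B + 2*B²)) = (3*B)*(2*B + 2*B²) = 3*B*(2*B + 2*B²))
(M(h) - 31)² = (6*1²*(1 + 1) - 31)² = (6*1*2 - 31)² = (12 - 31)² = (-19)² = 361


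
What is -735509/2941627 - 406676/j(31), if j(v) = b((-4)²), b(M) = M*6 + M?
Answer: -299092869715/82365556 ≈ -3631.3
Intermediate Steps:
b(M) = 7*M (b(M) = 6*M + M = 7*M)
j(v) = 112 (j(v) = 7*(-4)² = 7*16 = 112)
-735509/2941627 - 406676/j(31) = -735509/2941627 - 406676/112 = -735509*1/2941627 - 406676*1/112 = -735509/2941627 - 101669/28 = -299092869715/82365556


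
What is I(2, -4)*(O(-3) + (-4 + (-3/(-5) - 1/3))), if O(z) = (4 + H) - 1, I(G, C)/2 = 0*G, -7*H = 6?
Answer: 0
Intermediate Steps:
H = -6/7 (H = -1/7*6 = -6/7 ≈ -0.85714)
I(G, C) = 0 (I(G, C) = 2*(0*G) = 2*0 = 0)
O(z) = 15/7 (O(z) = (4 - 6/7) - 1 = 22/7 - 1 = 15/7)
I(2, -4)*(O(-3) + (-4 + (-3/(-5) - 1/3))) = 0*(15/7 + (-4 + (-3/(-5) - 1/3))) = 0*(15/7 + (-4 + (-3*(-1/5) - 1*1/3))) = 0*(15/7 + (-4 + (3/5 - 1/3))) = 0*(15/7 + (-4 + 4/15)) = 0*(15/7 - 56/15) = 0*(-167/105) = 0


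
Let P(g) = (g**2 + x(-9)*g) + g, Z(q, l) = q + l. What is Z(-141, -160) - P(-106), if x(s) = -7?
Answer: -12173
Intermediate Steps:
Z(q, l) = l + q
P(g) = g**2 - 6*g (P(g) = (g**2 - 7*g) + g = g**2 - 6*g)
Z(-141, -160) - P(-106) = (-160 - 141) - (-106)*(-6 - 106) = -301 - (-106)*(-112) = -301 - 1*11872 = -301 - 11872 = -12173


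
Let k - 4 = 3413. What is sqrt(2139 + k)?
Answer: 2*sqrt(1389) ≈ 74.539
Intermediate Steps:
k = 3417 (k = 4 + 3413 = 3417)
sqrt(2139 + k) = sqrt(2139 + 3417) = sqrt(5556) = 2*sqrt(1389)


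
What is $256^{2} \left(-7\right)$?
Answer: $-458752$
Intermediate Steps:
$256^{2} \left(-7\right) = 65536 \left(-7\right) = -458752$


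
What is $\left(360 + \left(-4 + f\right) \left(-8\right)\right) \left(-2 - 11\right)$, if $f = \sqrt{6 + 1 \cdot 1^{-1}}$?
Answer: $-5096 + 104 \sqrt{7} \approx -4820.8$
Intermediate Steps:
$f = \sqrt{7}$ ($f = \sqrt{6 + 1 \cdot 1} = \sqrt{6 + 1} = \sqrt{7} \approx 2.6458$)
$\left(360 + \left(-4 + f\right) \left(-8\right)\right) \left(-2 - 11\right) = \left(360 + \left(-4 + \sqrt{7}\right) \left(-8\right)\right) \left(-2 - 11\right) = \left(360 + \left(32 - 8 \sqrt{7}\right)\right) \left(-13\right) = \left(392 - 8 \sqrt{7}\right) \left(-13\right) = -5096 + 104 \sqrt{7}$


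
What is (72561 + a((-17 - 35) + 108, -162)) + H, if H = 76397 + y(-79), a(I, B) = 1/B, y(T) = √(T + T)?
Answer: 24131195/162 + I*√158 ≈ 1.4896e+5 + 12.57*I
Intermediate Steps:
y(T) = √2*√T (y(T) = √(2*T) = √2*√T)
H = 76397 + I*√158 (H = 76397 + √2*√(-79) = 76397 + √2*(I*√79) = 76397 + I*√158 ≈ 76397.0 + 12.57*I)
(72561 + a((-17 - 35) + 108, -162)) + H = (72561 + 1/(-162)) + (76397 + I*√158) = (72561 - 1/162) + (76397 + I*√158) = 11754881/162 + (76397 + I*√158) = 24131195/162 + I*√158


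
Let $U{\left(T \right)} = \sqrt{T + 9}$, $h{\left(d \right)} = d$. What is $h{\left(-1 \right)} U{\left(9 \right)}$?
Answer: $- 3 \sqrt{2} \approx -4.2426$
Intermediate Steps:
$U{\left(T \right)} = \sqrt{9 + T}$
$h{\left(-1 \right)} U{\left(9 \right)} = - \sqrt{9 + 9} = - \sqrt{18} = - 3 \sqrt{2}$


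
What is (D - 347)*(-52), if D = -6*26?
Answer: 26156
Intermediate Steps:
D = -156
(D - 347)*(-52) = (-156 - 347)*(-52) = -503*(-52) = 26156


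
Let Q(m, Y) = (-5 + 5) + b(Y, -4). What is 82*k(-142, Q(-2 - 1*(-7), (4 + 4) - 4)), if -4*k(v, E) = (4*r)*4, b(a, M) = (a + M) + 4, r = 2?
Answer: -656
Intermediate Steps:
b(a, M) = 4 + M + a (b(a, M) = (M + a) + 4 = 4 + M + a)
Q(m, Y) = Y (Q(m, Y) = (-5 + 5) + (4 - 4 + Y) = 0 + Y = Y)
k(v, E) = -8 (k(v, E) = -4*2*4/4 = -2*4 = -1/4*32 = -8)
82*k(-142, Q(-2 - 1*(-7), (4 + 4) - 4)) = 82*(-8) = -656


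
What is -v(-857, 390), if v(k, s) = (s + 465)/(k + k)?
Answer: 855/1714 ≈ 0.49883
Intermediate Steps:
v(k, s) = (465 + s)/(2*k) (v(k, s) = (465 + s)/((2*k)) = (465 + s)*(1/(2*k)) = (465 + s)/(2*k))
-v(-857, 390) = -(465 + 390)/(2*(-857)) = -(-1)*855/(2*857) = -1*(-855/1714) = 855/1714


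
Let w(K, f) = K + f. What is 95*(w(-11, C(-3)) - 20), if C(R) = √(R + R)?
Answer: -2945 + 95*I*√6 ≈ -2945.0 + 232.7*I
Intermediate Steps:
C(R) = √2*√R (C(R) = √(2*R) = √2*√R)
95*(w(-11, C(-3)) - 20) = 95*((-11 + √2*√(-3)) - 20) = 95*((-11 + √2*(I*√3)) - 20) = 95*((-11 + I*√6) - 20) = 95*(-31 + I*√6) = -2945 + 95*I*√6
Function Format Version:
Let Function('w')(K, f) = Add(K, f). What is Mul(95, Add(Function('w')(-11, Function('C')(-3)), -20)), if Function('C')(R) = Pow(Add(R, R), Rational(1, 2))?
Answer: Add(-2945, Mul(95, I, Pow(6, Rational(1, 2)))) ≈ Add(-2945.0, Mul(232.70, I))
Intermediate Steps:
Function('C')(R) = Mul(Pow(2, Rational(1, 2)), Pow(R, Rational(1, 2))) (Function('C')(R) = Pow(Mul(2, R), Rational(1, 2)) = Mul(Pow(2, Rational(1, 2)), Pow(R, Rational(1, 2))))
Mul(95, Add(Function('w')(-11, Function('C')(-3)), -20)) = Mul(95, Add(Add(-11, Mul(Pow(2, Rational(1, 2)), Pow(-3, Rational(1, 2)))), -20)) = Mul(95, Add(Add(-11, Mul(Pow(2, Rational(1, 2)), Mul(I, Pow(3, Rational(1, 2))))), -20)) = Mul(95, Add(Add(-11, Mul(I, Pow(6, Rational(1, 2)))), -20)) = Mul(95, Add(-31, Mul(I, Pow(6, Rational(1, 2))))) = Add(-2945, Mul(95, I, Pow(6, Rational(1, 2))))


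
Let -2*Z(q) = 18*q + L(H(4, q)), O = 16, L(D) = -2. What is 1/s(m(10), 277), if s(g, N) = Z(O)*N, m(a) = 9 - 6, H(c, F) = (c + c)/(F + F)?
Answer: -1/39611 ≈ -2.5246e-5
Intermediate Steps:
H(c, F) = c/F (H(c, F) = (2*c)/((2*F)) = (2*c)*(1/(2*F)) = c/F)
Z(q) = 1 - 9*q (Z(q) = -(18*q - 2)/2 = -(-2 + 18*q)/2 = 1 - 9*q)
m(a) = 3
s(g, N) = -143*N (s(g, N) = (1 - 9*16)*N = (1 - 144)*N = -143*N)
1/s(m(10), 277) = 1/(-143*277) = 1/(-39611) = -1/39611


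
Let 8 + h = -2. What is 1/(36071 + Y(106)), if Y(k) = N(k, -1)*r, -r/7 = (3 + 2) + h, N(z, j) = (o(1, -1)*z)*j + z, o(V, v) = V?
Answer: 1/36071 ≈ 2.7723e-5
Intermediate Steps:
h = -10 (h = -8 - 2 = -10)
N(z, j) = z + j*z (N(z, j) = (1*z)*j + z = z*j + z = j*z + z = z + j*z)
r = 35 (r = -7*((3 + 2) - 10) = -7*(5 - 10) = -7*(-5) = 35)
Y(k) = 0 (Y(k) = (k*(1 - 1))*35 = (k*0)*35 = 0*35 = 0)
1/(36071 + Y(106)) = 1/(36071 + 0) = 1/36071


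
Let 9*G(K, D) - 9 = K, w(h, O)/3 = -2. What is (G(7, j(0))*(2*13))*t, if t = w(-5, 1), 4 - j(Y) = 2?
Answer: -832/3 ≈ -277.33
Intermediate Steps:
j(Y) = 2 (j(Y) = 4 - 1*2 = 4 - 2 = 2)
w(h, O) = -6 (w(h, O) = 3*(-2) = -6)
t = -6
G(K, D) = 1 + K/9
(G(7, j(0))*(2*13))*t = ((1 + (⅑)*7)*(2*13))*(-6) = ((1 + 7/9)*26)*(-6) = ((16/9)*26)*(-6) = (416/9)*(-6) = -832/3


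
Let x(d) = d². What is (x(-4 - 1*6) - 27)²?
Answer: 5329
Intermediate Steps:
(x(-4 - 1*6) - 27)² = ((-4 - 1*6)² - 27)² = ((-4 - 6)² - 27)² = ((-10)² - 27)² = (100 - 27)² = 73² = 5329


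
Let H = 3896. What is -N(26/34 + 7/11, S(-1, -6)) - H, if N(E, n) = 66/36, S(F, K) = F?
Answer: -23387/6 ≈ -3897.8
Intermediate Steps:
N(E, n) = 11/6 (N(E, n) = 66*(1/36) = 11/6)
-N(26/34 + 7/11, S(-1, -6)) - H = -1*11/6 - 1*3896 = -11/6 - 3896 = -23387/6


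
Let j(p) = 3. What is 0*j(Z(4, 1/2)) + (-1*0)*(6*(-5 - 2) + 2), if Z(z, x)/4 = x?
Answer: 0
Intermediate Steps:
Z(z, x) = 4*x
0*j(Z(4, 1/2)) + (-1*0)*(6*(-5 - 2) + 2) = 0*3 + (-1*0)*(6*(-5 - 2) + 2) = 0 + 0*(6*(-7) + 2) = 0 + 0*(-42 + 2) = 0 + 0*(-40) = 0 + 0 = 0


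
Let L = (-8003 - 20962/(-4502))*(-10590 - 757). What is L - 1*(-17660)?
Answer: 204334227044/2251 ≈ 9.0775e+7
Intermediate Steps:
L = 204294474384/2251 (L = (-8003 - 20962*(-1/4502))*(-11347) = (-8003 + 10481/2251)*(-11347) = -18004272/2251*(-11347) = 204294474384/2251 ≈ 9.0757e+7)
L - 1*(-17660) = 204294474384/2251 - 1*(-17660) = 204294474384/2251 + 17660 = 204334227044/2251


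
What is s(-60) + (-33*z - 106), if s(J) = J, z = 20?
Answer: -826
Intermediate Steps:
s(-60) + (-33*z - 106) = -60 + (-33*20 - 106) = -60 + (-660 - 106) = -60 - 766 = -826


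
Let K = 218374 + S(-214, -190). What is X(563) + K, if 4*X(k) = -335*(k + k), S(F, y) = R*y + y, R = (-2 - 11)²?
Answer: 183543/2 ≈ 91772.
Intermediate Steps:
R = 169 (R = (-13)² = 169)
S(F, y) = 170*y (S(F, y) = 169*y + y = 170*y)
X(k) = -335*k/2 (X(k) = (-335*(k + k))/4 = (-670*k)/4 = -335*k/2)
K = 186074 (K = 218374 + 170*(-190) = 218374 - 32300 = 186074)
X(563) + K = -335/2*563 + 186074 = -188605/2 + 186074 = 183543/2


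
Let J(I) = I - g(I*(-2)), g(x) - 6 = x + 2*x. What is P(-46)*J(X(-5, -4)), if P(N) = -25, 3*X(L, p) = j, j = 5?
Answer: -425/3 ≈ -141.67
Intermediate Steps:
g(x) = 6 + 3*x (g(x) = 6 + (x + 2*x) = 6 + 3*x)
X(L, p) = 5/3 (X(L, p) = (1/3)*5 = 5/3)
J(I) = -6 + 7*I (J(I) = I - (6 + 3*(I*(-2))) = I - (6 + 3*(-2*I)) = I - (6 - 6*I) = I + (-6 + 6*I) = -6 + 7*I)
P(-46)*J(X(-5, -4)) = -25*(-6 + 7*(5/3)) = -25*(-6 + 35/3) = -25*17/3 = -425/3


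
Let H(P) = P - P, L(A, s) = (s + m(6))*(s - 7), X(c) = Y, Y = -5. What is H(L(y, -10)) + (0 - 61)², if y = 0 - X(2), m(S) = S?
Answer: 3721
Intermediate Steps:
X(c) = -5
y = 5 (y = 0 - 1*(-5) = 0 + 5 = 5)
L(A, s) = (-7 + s)*(6 + s) (L(A, s) = (s + 6)*(s - 7) = (6 + s)*(-7 + s) = (-7 + s)*(6 + s))
H(P) = 0
H(L(y, -10)) + (0 - 61)² = 0 + (0 - 61)² = 0 + (-61)² = 0 + 3721 = 3721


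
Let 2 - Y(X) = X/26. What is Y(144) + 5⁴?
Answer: 8079/13 ≈ 621.46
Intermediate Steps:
Y(X) = 2 - X/26
Y(144) + 5⁴ = (2 - 1/26*144) + 5⁴ = (2 - 72/13) + 625 = -46/13 + 625 = 8079/13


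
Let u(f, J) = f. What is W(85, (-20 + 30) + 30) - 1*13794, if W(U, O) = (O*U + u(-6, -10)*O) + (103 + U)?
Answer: -10446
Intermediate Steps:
W(U, O) = 103 + U - 6*O + O*U (W(U, O) = (O*U - 6*O) + (103 + U) = (-6*O + O*U) + (103 + U) = 103 + U - 6*O + O*U)
W(85, (-20 + 30) + 30) - 1*13794 = (103 + 85 - 6*((-20 + 30) + 30) + ((-20 + 30) + 30)*85) - 1*13794 = (103 + 85 - 6*(10 + 30) + (10 + 30)*85) - 13794 = (103 + 85 - 6*40 + 40*85) - 13794 = (103 + 85 - 240 + 3400) - 13794 = 3348 - 13794 = -10446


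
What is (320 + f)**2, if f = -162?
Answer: 24964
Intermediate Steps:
(320 + f)**2 = (320 - 162)**2 = 158**2 = 24964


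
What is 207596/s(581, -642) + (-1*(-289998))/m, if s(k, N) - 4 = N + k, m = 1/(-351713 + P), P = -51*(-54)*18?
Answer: -4994356493522/57 ≈ -8.7620e+10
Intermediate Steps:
P = 49572 (P = 2754*18 = 49572)
m = -1/302141 (m = 1/(-351713 + 49572) = 1/(-302141) = -1/302141 ≈ -3.3097e-6)
s(k, N) = 4 + N + k (s(k, N) = 4 + (N + k) = 4 + N + k)
207596/s(581, -642) + (-1*(-289998))/m = 207596/(4 - 642 + 581) + (-1*(-289998))/(-1/302141) = 207596/(-57) + 289998*(-302141) = 207596*(-1/57) - 87620285718 = -207596/57 - 87620285718 = -4994356493522/57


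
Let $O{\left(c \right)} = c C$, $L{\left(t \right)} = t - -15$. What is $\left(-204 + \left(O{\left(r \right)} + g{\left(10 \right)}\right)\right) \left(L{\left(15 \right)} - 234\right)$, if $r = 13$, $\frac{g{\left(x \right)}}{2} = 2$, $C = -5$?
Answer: $54060$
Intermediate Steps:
$g{\left(x \right)} = 4$ ($g{\left(x \right)} = 2 \cdot 2 = 4$)
$L{\left(t \right)} = 15 + t$ ($L{\left(t \right)} = t + 15 = 15 + t$)
$O{\left(c \right)} = - 5 c$ ($O{\left(c \right)} = c \left(-5\right) = - 5 c$)
$\left(-204 + \left(O{\left(r \right)} + g{\left(10 \right)}\right)\right) \left(L{\left(15 \right)} - 234\right) = \left(-204 + \left(\left(-5\right) 13 + 4\right)\right) \left(\left(15 + 15\right) - 234\right) = \left(-204 + \left(-65 + 4\right)\right) \left(30 - 234\right) = \left(-204 - 61\right) \left(-204\right) = \left(-265\right) \left(-204\right) = 54060$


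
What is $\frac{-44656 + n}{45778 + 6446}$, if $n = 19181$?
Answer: $- \frac{25475}{52224} \approx -0.4878$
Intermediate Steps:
$\frac{-44656 + n}{45778 + 6446} = \frac{-44656 + 19181}{45778 + 6446} = - \frac{25475}{52224}$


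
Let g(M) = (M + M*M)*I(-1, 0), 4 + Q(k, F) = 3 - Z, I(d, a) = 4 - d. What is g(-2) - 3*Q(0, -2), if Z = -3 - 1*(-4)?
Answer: 16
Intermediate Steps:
Z = 1 (Z = -3 + 4 = 1)
Q(k, F) = -2 (Q(k, F) = -4 + (3 - 1*1) = -4 + (3 - 1) = -4 + 2 = -2)
g(M) = 5*M + 5*M² (g(M) = (M + M*M)*(4 - 1*(-1)) = (M + M²)*(4 + 1) = (M + M²)*5 = 5*M + 5*M²)
g(-2) - 3*Q(0, -2) = 5*(-2)*(1 - 2) - 3*(-2) = 5*(-2)*(-1) + 6 = 10 + 6 = 16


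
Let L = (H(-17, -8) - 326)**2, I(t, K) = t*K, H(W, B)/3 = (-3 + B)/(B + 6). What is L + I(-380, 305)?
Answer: -80439/4 ≈ -20110.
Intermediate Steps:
H(W, B) = 3*(-3 + B)/(6 + B) (H(W, B) = 3*((-3 + B)/(B + 6)) = 3*((-3 + B)/(6 + B)) = 3*(-3 + B)/(6 + B))
I(t, K) = K*t
L = 383161/4 (L = (3*(-3 - 8)/(6 - 8) - 326)**2 = (3*(-11)/(-2) - 326)**2 = (3*(-1/2)*(-11) - 326)**2 = (33/2 - 326)**2 = (-619/2)**2 = 383161/4 ≈ 95790.)
L + I(-380, 305) = 383161/4 + 305*(-380) = 383161/4 - 115900 = -80439/4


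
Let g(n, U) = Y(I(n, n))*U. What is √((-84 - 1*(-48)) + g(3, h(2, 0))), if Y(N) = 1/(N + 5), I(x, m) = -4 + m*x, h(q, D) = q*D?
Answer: 6*I ≈ 6.0*I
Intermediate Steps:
h(q, D) = D*q
Y(N) = 1/(5 + N)
g(n, U) = U/(1 + n²) (g(n, U) = U/(5 + (-4 + n*n)) = U/(5 + (-4 + n²)) = U/(1 + n²))
√((-84 - 1*(-48)) + g(3, h(2, 0))) = √((-84 - 1*(-48)) + (0*2)/(1 + 3²)) = √((-84 + 48) + 0/(1 + 9)) = √(-36 + 0/10) = √(-36 + 0*(⅒)) = √(-36 + 0) = √(-36) = 6*I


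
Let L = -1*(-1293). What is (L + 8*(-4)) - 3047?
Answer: -1786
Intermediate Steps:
L = 1293
(L + 8*(-4)) - 3047 = (1293 + 8*(-4)) - 3047 = (1293 - 32) - 3047 = 1261 - 3047 = -1786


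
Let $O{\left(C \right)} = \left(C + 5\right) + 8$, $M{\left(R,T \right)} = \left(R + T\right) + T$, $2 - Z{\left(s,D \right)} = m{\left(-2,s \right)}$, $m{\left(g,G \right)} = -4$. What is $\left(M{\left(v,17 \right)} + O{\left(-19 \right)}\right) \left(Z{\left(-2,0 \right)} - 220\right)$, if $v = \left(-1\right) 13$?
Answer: $-3210$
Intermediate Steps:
$Z{\left(s,D \right)} = 6$ ($Z{\left(s,D \right)} = 2 - -4 = 2 + 4 = 6$)
$v = -13$
$M{\left(R,T \right)} = R + 2 T$
$O{\left(C \right)} = 13 + C$ ($O{\left(C \right)} = \left(5 + C\right) + 8 = 13 + C$)
$\left(M{\left(v,17 \right)} + O{\left(-19 \right)}\right) \left(Z{\left(-2,0 \right)} - 220\right) = \left(\left(-13 + 2 \cdot 17\right) + \left(13 - 19\right)\right) \left(6 - 220\right) = \left(\left(-13 + 34\right) - 6\right) \left(-214\right) = \left(21 - 6\right) \left(-214\right) = 15 \left(-214\right) = -3210$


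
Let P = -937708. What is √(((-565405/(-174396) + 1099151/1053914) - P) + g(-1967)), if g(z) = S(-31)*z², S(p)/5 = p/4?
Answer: I*√314571249252498966633077056818/45949596486 ≈ 12206.0*I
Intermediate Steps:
S(p) = 5*p/4 (S(p) = 5*(p/4) = 5*p/4)
g(z) = -155*z²/4 (g(z) = ((5/4)*(-31))*z² = -155*z²/4)
√(((-565405/(-174396) + 1099151/1053914) - P) + g(-1967)) = √(((-565405/(-174396) + 1099151/1053914) - 1*(-937708)) - 155/4*(-1967)²) = √(((-565405*(-1/174396) + 1099151*(1/1053914)) + 937708) - 155/4*3869089) = √(((565405/174396 + 1099151/1053914) + 937708) - 599708795/4) = √((393787891483/91899192972 + 937708) - 599708795/4) = √(86175002231279659/91899192972 - 599708795/4) = √(-6846006783723183763/45949596486) = I*√314571249252498966633077056818/45949596486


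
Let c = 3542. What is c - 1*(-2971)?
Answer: 6513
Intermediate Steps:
c - 1*(-2971) = 3542 - 1*(-2971) = 3542 + 2971 = 6513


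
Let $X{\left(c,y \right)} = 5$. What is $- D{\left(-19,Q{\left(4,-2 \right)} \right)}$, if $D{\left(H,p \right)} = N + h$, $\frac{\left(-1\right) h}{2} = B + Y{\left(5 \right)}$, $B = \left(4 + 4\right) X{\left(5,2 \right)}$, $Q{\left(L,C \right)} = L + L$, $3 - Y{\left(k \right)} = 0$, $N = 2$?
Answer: $84$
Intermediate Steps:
$Y{\left(k \right)} = 3$ ($Y{\left(k \right)} = 3 - 0 = 3 + 0 = 3$)
$Q{\left(L,C \right)} = 2 L$
$B = 40$ ($B = \left(4 + 4\right) 5 = 8 \cdot 5 = 40$)
$h = -86$ ($h = - 2 \left(40 + 3\right) = \left(-2\right) 43 = -86$)
$D{\left(H,p \right)} = -84$ ($D{\left(H,p \right)} = 2 - 86 = -84$)
$- D{\left(-19,Q{\left(4,-2 \right)} \right)} = \left(-1\right) \left(-84\right) = 84$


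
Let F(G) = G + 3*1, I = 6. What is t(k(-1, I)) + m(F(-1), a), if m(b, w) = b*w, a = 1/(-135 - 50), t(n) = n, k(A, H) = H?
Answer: 1108/185 ≈ 5.9892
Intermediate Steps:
F(G) = 3 + G (F(G) = G + 3 = 3 + G)
a = -1/185 (a = 1/(-185) = -1/185 ≈ -0.0054054)
t(k(-1, I)) + m(F(-1), a) = 6 + (3 - 1)*(-1/185) = 6 + 2*(-1/185) = 6 - 2/185 = 1108/185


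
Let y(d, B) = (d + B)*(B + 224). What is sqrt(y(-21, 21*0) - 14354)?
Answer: I*sqrt(19058) ≈ 138.05*I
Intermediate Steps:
y(d, B) = (224 + B)*(B + d) (y(d, B) = (B + d)*(224 + B) = (224 + B)*(B + d))
sqrt(y(-21, 21*0) - 14354) = sqrt(((21*0)**2 + 224*(21*0) + 224*(-21) + (21*0)*(-21)) - 14354) = sqrt((0**2 + 224*0 - 4704 + 0*(-21)) - 14354) = sqrt((0 + 0 - 4704 + 0) - 14354) = sqrt(-4704 - 14354) = sqrt(-19058) = I*sqrt(19058)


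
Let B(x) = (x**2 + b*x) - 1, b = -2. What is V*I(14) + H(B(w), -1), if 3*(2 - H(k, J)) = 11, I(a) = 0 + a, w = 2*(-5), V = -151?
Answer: -6347/3 ≈ -2115.7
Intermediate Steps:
w = -10
B(x) = -1 + x**2 - 2*x (B(x) = (x**2 - 2*x) - 1 = -1 + x**2 - 2*x)
I(a) = a
H(k, J) = -5/3 (H(k, J) = 2 - 1/3*11 = 2 - 11/3 = -5/3)
V*I(14) + H(B(w), -1) = -151*14 - 5/3 = -2114 - 5/3 = -6347/3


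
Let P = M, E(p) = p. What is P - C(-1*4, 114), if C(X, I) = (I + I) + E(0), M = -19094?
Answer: -19322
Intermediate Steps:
C(X, I) = 2*I (C(X, I) = (I + I) + 0 = 2*I + 0 = 2*I)
P = -19094
P - C(-1*4, 114) = -19094 - 2*114 = -19094 - 1*228 = -19094 - 228 = -19322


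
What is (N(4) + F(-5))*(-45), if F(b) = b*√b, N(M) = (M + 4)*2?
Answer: -720 + 225*I*√5 ≈ -720.0 + 503.12*I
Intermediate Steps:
N(M) = 8 + 2*M (N(M) = (4 + M)*2 = 8 + 2*M)
F(b) = b^(3/2)
(N(4) + F(-5))*(-45) = ((8 + 2*4) + (-5)^(3/2))*(-45) = ((8 + 8) - 5*I*√5)*(-45) = (16 - 5*I*√5)*(-45) = -720 + 225*I*√5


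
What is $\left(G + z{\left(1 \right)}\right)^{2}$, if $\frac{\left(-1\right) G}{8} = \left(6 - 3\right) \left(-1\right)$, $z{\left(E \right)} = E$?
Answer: $625$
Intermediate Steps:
$G = 24$ ($G = - 8 \left(6 - 3\right) \left(-1\right) = - 8 \cdot 3 \left(-1\right) = \left(-8\right) \left(-3\right) = 24$)
$\left(G + z{\left(1 \right)}\right)^{2} = \left(24 + 1\right)^{2} = 25^{2} = 625$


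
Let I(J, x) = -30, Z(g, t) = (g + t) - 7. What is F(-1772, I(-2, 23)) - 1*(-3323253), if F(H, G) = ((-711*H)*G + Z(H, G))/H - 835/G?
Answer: 17779956617/5316 ≈ 3.3446e+6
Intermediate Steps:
Z(g, t) = -7 + g + t
F(H, G) = -835/G + (-7 + G + H - 711*G*H)/H (F(H, G) = ((-711*H)*G + (-7 + H + G))/H - 835/G = (-711*G*H + (-7 + G + H))/H - 835/G = (-7 + G + H - 711*G*H)/H - 835/G = -835/G + (-7 + G + H - 711*G*H)/H)
F(-1772, I(-2, 23)) - 1*(-3323253) = (1 - 835/(-30) - 711*(-30) - 7/(-1772) - 30/(-1772)) - 1*(-3323253) = (1 - 835*(-1/30) + 21330 - 7*(-1/1772) - 30*(-1/1772)) + 3323253 = (1 + 167/6 + 21330 + 7/1772 + 15/886) + 3323253 = 113543669/5316 + 3323253 = 17779956617/5316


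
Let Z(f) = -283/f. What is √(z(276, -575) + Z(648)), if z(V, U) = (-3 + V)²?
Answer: √96589018/36 ≈ 273.00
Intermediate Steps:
√(z(276, -575) + Z(648)) = √((-3 + 276)² - 283/648) = √(273² - 283*1/648) = √(74529 - 283/648) = √(48294509/648) = √96589018/36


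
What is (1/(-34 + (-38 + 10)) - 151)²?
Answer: 87665769/3844 ≈ 22806.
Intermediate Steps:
(1/(-34 + (-38 + 10)) - 151)² = (1/(-34 - 28) - 151)² = (1/(-62) - 151)² = (-1/62 - 151)² = (-9363/62)² = 87665769/3844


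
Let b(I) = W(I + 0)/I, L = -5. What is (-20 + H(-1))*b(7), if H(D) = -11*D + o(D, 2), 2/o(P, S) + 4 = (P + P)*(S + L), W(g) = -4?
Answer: 32/7 ≈ 4.5714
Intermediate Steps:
o(P, S) = 2/(-4 + 2*P*(-5 + S)) (o(P, S) = 2/(-4 + (P + P)*(S - 5)) = 2/(-4 + (2*P)*(-5 + S)) = 2/(-4 + 2*P*(-5 + S)))
b(I) = -4/I
H(D) = 1/(-2 - 3*D) - 11*D (H(D) = -11*D + 1/(-2 - 5*D + D*2) = -11*D + 1/(-2 - 5*D + 2*D) = -11*D + 1/(-2 - 3*D) = 1/(-2 - 3*D) - 11*D)
(-20 + H(-1))*b(7) = (-20 + (-1 - 11*(-1)*(2 + 3*(-1)))/(2 + 3*(-1)))*(-4/7) = (-20 + (-1 - 11*(-1)*(2 - 3))/(2 - 3))*(-4*⅐) = (-20 + (-1 - 11*(-1)*(-1))/(-1))*(-4/7) = (-20 - (-1 - 11))*(-4/7) = (-20 - 1*(-12))*(-4/7) = (-20 + 12)*(-4/7) = -8*(-4/7) = 32/7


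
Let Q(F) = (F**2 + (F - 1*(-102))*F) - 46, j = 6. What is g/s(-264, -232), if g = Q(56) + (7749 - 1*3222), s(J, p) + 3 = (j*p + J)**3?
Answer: -16465/4541308419 ≈ -3.6256e-6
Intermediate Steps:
Q(F) = -46 + F**2 + F*(102 + F) (Q(F) = (F**2 + (F + 102)*F) - 46 = (F**2 + (102 + F)*F) - 46 = (F**2 + F*(102 + F)) - 46 = -46 + F**2 + F*(102 + F))
s(J, p) = -3 + (J + 6*p)**3 (s(J, p) = -3 + (6*p + J)**3 = -3 + (J + 6*p)**3)
g = 16465 (g = (-46 + 2*56**2 + 102*56) + (7749 - 1*3222) = (-46 + 2*3136 + 5712) + (7749 - 3222) = (-46 + 6272 + 5712) + 4527 = 11938 + 4527 = 16465)
g/s(-264, -232) = 16465/(-3 + (-264 + 6*(-232))**3) = 16465/(-3 + (-264 - 1392)**3) = 16465/(-3 + (-1656)**3) = 16465/(-3 - 4541308416) = 16465/(-4541308419) = 16465*(-1/4541308419) = -16465/4541308419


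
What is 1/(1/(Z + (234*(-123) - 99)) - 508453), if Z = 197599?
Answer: -168718/85785173253 ≈ -1.9667e-6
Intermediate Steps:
1/(1/(Z + (234*(-123) - 99)) - 508453) = 1/(1/(197599 + (234*(-123) - 99)) - 508453) = 1/(1/(197599 + (-28782 - 99)) - 508453) = 1/(1/(197599 - 28881) - 508453) = 1/(1/168718 - 508453) = 1/(-85785173253/168718) = -168718/85785173253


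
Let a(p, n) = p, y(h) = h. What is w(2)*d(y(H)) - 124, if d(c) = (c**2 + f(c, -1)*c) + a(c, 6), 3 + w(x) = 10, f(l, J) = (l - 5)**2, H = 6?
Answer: 212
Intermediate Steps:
f(l, J) = (-5 + l)**2
w(x) = 7 (w(x) = -3 + 10 = 7)
d(c) = c + c**2 + c*(-5 + c)**2 (d(c) = (c**2 + (-5 + c)**2*c) + c = (c**2 + c*(-5 + c)**2) + c = c + c**2 + c*(-5 + c)**2)
w(2)*d(y(H)) - 124 = 7*(6*(1 + 6 + (-5 + 6)**2)) - 124 = 7*(6*(1 + 6 + 1**2)) - 124 = 7*(6*(1 + 6 + 1)) - 124 = 7*(6*8) - 124 = 7*48 - 124 = 336 - 124 = 212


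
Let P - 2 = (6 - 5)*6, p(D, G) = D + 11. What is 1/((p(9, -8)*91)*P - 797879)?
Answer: -1/783319 ≈ -1.2766e-6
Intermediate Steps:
p(D, G) = 11 + D
P = 8 (P = 2 + (6 - 5)*6 = 2 + 1*6 = 2 + 6 = 8)
1/((p(9, -8)*91)*P - 797879) = 1/(((11 + 9)*91)*8 - 797879) = 1/((20*91)*8 - 797879) = 1/(1820*8 - 797879) = 1/(14560 - 797879) = 1/(-783319) = -1/783319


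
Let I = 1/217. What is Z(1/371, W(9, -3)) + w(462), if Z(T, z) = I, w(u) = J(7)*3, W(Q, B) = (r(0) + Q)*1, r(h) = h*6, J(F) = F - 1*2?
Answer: 3256/217 ≈ 15.005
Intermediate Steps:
J(F) = -2 + F (J(F) = F - 2 = -2 + F)
r(h) = 6*h
W(Q, B) = Q (W(Q, B) = (6*0 + Q)*1 = (0 + Q)*1 = Q*1 = Q)
I = 1/217 ≈ 0.0046083
w(u) = 15 (w(u) = (-2 + 7)*3 = 5*3 = 15)
Z(T, z) = 1/217
Z(1/371, W(9, -3)) + w(462) = 1/217 + 15 = 3256/217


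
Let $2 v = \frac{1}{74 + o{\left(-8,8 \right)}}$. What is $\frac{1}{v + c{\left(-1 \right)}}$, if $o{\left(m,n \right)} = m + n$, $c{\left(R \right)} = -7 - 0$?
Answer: $- \frac{148}{1035} \approx -0.143$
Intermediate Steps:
$c{\left(R \right)} = -7$ ($c{\left(R \right)} = -7 + 0 = -7$)
$v = \frac{1}{148}$ ($v = \frac{1}{2 \left(74 + \left(-8 + 8\right)\right)} = \frac{1}{2 \left(74 + 0\right)} = \frac{1}{2 \cdot 74} = \frac{1}{2} \cdot \frac{1}{74} = \frac{1}{148} \approx 0.0067568$)
$\frac{1}{v + c{\left(-1 \right)}} = \frac{1}{\frac{1}{148} - 7} = \frac{1}{- \frac{1035}{148}} = - \frac{148}{1035}$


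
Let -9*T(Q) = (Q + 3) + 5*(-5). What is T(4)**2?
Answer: 4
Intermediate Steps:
T(Q) = 22/9 - Q/9 (T(Q) = -((Q + 3) + 5*(-5))/9 = -((3 + Q) - 25)/9 = -(-22 + Q)/9 = 22/9 - Q/9)
T(4)**2 = (22/9 - 1/9*4)**2 = (22/9 - 4/9)**2 = 2**2 = 4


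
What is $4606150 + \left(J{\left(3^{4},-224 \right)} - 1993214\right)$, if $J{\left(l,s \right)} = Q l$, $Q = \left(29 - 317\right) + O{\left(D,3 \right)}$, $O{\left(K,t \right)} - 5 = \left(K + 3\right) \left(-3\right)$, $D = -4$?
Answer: $2590256$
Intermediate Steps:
$O{\left(K,t \right)} = -4 - 3 K$ ($O{\left(K,t \right)} = 5 + \left(K + 3\right) \left(-3\right) = 5 + \left(3 + K\right) \left(-3\right) = 5 - \left(9 + 3 K\right) = -4 - 3 K$)
$Q = -280$ ($Q = \left(29 - 317\right) - -8 = -288 + \left(-4 + 12\right) = -288 + 8 = -280$)
$J{\left(l,s \right)} = - 280 l$
$4606150 + \left(J{\left(3^{4},-224 \right)} - 1993214\right) = 4606150 - \left(1993214 + 280 \cdot 3^{4}\right) = 4606150 - 2015894 = 2590256$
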